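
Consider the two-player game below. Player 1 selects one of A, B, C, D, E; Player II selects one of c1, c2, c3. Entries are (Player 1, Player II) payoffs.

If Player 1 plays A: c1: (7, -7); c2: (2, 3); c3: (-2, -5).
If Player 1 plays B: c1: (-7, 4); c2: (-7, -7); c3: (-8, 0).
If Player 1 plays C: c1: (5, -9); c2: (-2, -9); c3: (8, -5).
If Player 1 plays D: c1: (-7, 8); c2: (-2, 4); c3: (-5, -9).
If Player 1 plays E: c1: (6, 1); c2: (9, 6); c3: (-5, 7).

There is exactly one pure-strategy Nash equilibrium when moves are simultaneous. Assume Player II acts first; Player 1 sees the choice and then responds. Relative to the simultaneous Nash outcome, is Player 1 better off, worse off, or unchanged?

better off

Player 1 best-responds to each possible Player II move:
- c1: Player 1 compares 7, -7, 5, -7, 6 and picks A; Player II would get -7.
- c2: Player 1 compares 2, -7, -2, -2, 9 and picks E; Player II would get 6.
- c3: Player 1 compares -2, -8, 8, -5, -5 and picks C; Player II would get -5.
Among -7, 6, -5, the best is 6 at c2. Subgame-perfect outcome: (E, c2) with payoffs (9, 6).
Under simultaneous play:
Player 1's best replies: c1→A; c2→E; c3→C.
Player II's best replies: A→c2; B→c1; C→c3; D→c1; E→c3.
The unique mutual best reply is (C, c3), giving (8, -5).
Player 1 earns 9 sequentially versus 8 at the Nash outcome: better off.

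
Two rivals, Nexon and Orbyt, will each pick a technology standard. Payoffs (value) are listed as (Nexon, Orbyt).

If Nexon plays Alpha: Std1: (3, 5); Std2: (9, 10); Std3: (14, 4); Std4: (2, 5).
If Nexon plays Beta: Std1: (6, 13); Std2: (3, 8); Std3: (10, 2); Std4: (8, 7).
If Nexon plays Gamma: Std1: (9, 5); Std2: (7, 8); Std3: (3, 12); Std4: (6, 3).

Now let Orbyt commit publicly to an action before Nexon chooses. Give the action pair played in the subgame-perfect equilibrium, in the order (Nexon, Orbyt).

(Alpha, Std2)

Nexon best-responds to each possible Orbyt move:
- Std1: BR = Gamma, leader payoff 5.
- Std2: BR = Alpha, leader payoff 10.
- Std3: BR = Alpha, leader payoff 4.
- Std4: BR = Beta, leader payoff 7.
Maximizing over 5, 10, 4, 7, Orbyt chooses Std2. Subgame-perfect outcome: (Alpha, Std2) with payoffs (9, 10).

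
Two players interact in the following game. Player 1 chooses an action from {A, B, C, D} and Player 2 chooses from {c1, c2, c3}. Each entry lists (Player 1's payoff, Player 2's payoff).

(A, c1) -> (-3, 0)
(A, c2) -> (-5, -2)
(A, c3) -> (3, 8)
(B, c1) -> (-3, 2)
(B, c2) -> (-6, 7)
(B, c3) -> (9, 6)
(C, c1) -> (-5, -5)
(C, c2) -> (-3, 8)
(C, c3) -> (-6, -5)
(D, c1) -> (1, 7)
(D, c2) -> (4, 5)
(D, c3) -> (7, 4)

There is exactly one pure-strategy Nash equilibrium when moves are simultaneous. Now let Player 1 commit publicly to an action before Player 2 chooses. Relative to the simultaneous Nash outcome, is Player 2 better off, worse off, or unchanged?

better off

Player 2 best-responds to each possible Player 1 move:
- A: BR = c3, leader payoff 3.
- B: BR = c2, leader payoff -6.
- C: BR = c2, leader payoff -3.
- D: BR = c1, leader payoff 1.
Maximizing over 3, -6, -3, 1, Player 1 chooses A. Subgame-perfect outcome: (A, c3) with payoffs (3, 8).
Now find the simultaneous Nash equilibrium.
Player 1's best replies: c1→D; c2→D; c3→B.
Player 2's best replies: A→c3; B→c2; C→c2; D→c1.
Only (D, c1) has each player best-responding; Nash payoffs (1, 7).
Player 2 earns 8 sequentially versus 7 at the Nash outcome: better off.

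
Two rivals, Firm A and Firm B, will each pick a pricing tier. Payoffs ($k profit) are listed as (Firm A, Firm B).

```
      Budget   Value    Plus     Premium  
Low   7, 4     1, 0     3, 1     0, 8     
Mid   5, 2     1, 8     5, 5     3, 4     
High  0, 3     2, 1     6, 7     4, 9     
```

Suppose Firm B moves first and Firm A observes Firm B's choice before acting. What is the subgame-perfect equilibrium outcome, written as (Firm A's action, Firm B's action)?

Work backward from Firm A's decision.
- Budget → Firm A plays Low (best of 7, 5, 0); Firm B gets 4.
- Value → Firm A plays High (best of 1, 1, 2); Firm B gets 1.
- Plus → Firm A plays High (best of 3, 5, 6); Firm B gets 7.
- Premium → Firm A plays High (best of 0, 3, 4); Firm B gets 9.
Firm B's induced payoffs are 4, 1, 7, 9, so Firm B commits to Premium. Subgame-perfect outcome: (High, Premium) with payoffs (4, 9).

(High, Premium)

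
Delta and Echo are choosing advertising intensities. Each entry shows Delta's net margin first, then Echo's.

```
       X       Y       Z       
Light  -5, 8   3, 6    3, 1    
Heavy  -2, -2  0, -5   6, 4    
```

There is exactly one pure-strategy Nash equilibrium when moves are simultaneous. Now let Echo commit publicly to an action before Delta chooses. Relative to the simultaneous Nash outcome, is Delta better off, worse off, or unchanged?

Solve by backward induction (Echo leads).
- X: BR = Heavy, leader payoff -2.
- Y: BR = Light, leader payoff 6.
- Z: BR = Heavy, leader payoff 4.
Among -2, 6, 4, the best is 6 at Y. Subgame-perfect outcome: (Light, Y) with payoffs (3, 6).
For the simultaneous game, intersect best replies.
Delta's best replies: X→Heavy; Y→Light; Z→Heavy.
Echo's best replies: Light→X; Heavy→Z.
The unique mutual best reply is (Heavy, Z), giving (6, 4).
Delta earns 3 sequentially versus 6 at the Nash outcome: worse off.

worse off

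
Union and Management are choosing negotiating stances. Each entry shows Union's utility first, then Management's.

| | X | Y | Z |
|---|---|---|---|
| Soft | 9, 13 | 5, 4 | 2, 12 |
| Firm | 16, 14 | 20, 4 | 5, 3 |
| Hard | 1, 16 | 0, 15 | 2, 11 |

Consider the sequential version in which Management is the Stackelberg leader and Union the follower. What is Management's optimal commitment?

Union best-responds to each possible Management move:
- X: Union compares 9, 16, 1 and picks Firm; Management would get 14.
- Y: Union compares 5, 20, 0 and picks Firm; Management would get 4.
- Z: Union compares 2, 5, 2 and picks Firm; Management would get 3.
Management's induced payoffs are 14, 4, 3, so Management commits to X. Subgame-perfect outcome: (Firm, X) with payoffs (16, 14).

X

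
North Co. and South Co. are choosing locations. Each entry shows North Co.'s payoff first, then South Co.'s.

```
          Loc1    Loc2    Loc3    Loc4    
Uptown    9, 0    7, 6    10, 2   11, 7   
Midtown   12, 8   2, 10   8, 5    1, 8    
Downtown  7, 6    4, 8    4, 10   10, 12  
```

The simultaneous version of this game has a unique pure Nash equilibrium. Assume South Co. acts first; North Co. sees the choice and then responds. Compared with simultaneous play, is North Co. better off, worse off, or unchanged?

North Co. best-responds to each possible South Co. move:
- Loc1 → North Co. plays Midtown (best of 9, 12, 7); South Co. gets 8.
- Loc2 → North Co. plays Uptown (best of 7, 2, 4); South Co. gets 6.
- Loc3 → North Co. plays Uptown (best of 10, 8, 4); South Co. gets 2.
- Loc4 → North Co. plays Uptown (best of 11, 1, 10); South Co. gets 7.
Among 8, 6, 2, 7, the best is 8 at Loc1. Subgame-perfect outcome: (Midtown, Loc1) with payoffs (12, 8).
Under simultaneous play:
North Co.'s best replies: Loc1→Midtown; Loc2→Uptown; Loc3→Uptown; Loc4→Uptown.
South Co.'s best replies: Uptown→Loc4; Midtown→Loc2; Downtown→Loc4.
The unique mutual best reply is (Uptown, Loc4), giving (11, 7).
North Co. earns 12 sequentially versus 11 at the Nash outcome: better off.

better off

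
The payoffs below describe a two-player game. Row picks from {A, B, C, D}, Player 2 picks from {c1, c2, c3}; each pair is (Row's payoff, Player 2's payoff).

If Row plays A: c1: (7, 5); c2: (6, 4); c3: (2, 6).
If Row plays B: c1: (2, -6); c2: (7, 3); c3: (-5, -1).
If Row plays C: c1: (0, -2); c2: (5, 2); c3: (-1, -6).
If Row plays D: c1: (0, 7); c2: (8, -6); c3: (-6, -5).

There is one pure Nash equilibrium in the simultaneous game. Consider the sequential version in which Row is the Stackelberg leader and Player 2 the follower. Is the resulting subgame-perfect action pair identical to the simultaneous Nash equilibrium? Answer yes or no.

no

Backward induction with Row moving first.
- A: BR = c3, leader payoff 2.
- B: BR = c2, leader payoff 7.
- C: BR = c2, leader payoff 5.
- D: BR = c1, leader payoff 0.
Row's induced payoffs are 2, 7, 5, 0, so Row commits to B. Subgame-perfect outcome: (B, c2) with payoffs (7, 3).
Under simultaneous play:
Row's best replies: c1→A; c2→D; c3→A.
Player 2's best replies: A→c3; B→c2; C→c2; D→c1.
Only (A, c3) has each player best-responding; Nash payoffs (2, 6).
Sequential outcome (B, c2) differs from the Nash profile (A, c3).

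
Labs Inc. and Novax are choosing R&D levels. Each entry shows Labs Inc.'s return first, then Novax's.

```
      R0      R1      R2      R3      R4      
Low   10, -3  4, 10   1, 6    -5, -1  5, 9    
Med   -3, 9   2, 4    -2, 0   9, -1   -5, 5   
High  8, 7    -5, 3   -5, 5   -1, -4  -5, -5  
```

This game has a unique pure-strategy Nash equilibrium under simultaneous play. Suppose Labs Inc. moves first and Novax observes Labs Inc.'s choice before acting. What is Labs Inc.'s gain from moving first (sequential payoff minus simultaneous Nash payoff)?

4

Solve by backward induction (Labs Inc. leads).
- Low → Novax plays R1 (best of -3, 10, 6, -1, 9); Labs Inc. gets 4.
- Med → Novax plays R0 (best of 9, 4, 0, -1, 5); Labs Inc. gets -3.
- High → Novax plays R0 (best of 7, 3, 5, -4, -5); Labs Inc. gets 8.
Maximizing over 4, -3, 8, Labs Inc. chooses High. Subgame-perfect outcome: (High, R0) with payoffs (8, 7).
Under simultaneous play:
Labs Inc.'s best replies: R0→Low; R1→Low; R2→Low; R3→Med; R4→Low.
Novax's best replies: Low→R1; Med→R0; High→R0.
The unique mutual best reply is (Low, R1), giving (4, 10).
Labs Inc.'s commitment gain: 8 − 4 = 4.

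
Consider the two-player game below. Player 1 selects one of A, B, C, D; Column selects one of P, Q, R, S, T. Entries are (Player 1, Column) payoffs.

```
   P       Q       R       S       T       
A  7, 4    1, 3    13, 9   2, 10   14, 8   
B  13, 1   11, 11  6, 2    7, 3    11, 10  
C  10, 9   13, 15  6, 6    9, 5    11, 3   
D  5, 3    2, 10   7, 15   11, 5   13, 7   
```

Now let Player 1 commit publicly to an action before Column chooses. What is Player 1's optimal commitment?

C

Backward induction with Player 1 moving first.
- A → Column plays S (best of 4, 3, 9, 10, 8); Player 1 gets 2.
- B → Column plays Q (best of 1, 11, 2, 3, 10); Player 1 gets 11.
- C → Column plays Q (best of 9, 15, 6, 5, 3); Player 1 gets 13.
- D → Column plays R (best of 3, 10, 15, 5, 7); Player 1 gets 7.
Among 2, 11, 13, 7, the best is 13 at C. Subgame-perfect outcome: (C, Q) with payoffs (13, 15).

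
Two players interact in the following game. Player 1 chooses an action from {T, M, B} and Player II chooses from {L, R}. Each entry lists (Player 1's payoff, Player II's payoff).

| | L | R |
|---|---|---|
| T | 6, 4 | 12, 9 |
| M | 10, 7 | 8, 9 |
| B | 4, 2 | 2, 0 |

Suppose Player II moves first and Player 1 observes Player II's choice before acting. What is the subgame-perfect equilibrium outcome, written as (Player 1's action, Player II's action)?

(T, R)

Player 1 best-responds to each possible Player II move:
- L: Player 1 compares 6, 10, 4 and picks M; Player II would get 7.
- R: Player 1 compares 12, 8, 2 and picks T; Player II would get 9.
Maximizing over 7, 9, Player II chooses R. Subgame-perfect outcome: (T, R) with payoffs (12, 9).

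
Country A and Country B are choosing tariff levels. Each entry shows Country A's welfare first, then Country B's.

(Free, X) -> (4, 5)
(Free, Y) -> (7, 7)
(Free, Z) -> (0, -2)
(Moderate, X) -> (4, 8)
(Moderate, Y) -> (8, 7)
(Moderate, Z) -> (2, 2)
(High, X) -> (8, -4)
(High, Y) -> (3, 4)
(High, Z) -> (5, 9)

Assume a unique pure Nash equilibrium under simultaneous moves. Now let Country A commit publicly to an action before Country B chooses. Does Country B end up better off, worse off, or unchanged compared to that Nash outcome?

worse off

Backward induction with Country A moving first.
- Free: Country B compares 5, 7, -2 and picks Y; Country A would get 7.
- Moderate: Country B compares 8, 7, 2 and picks X; Country A would get 4.
- High: Country B compares -4, 4, 9 and picks Z; Country A would get 5.
Maximizing over 7, 4, 5, Country A chooses Free. Subgame-perfect outcome: (Free, Y) with payoffs (7, 7).
Under simultaneous play:
Country A's best replies: X→High; Y→Moderate; Z→High.
Country B's best replies: Free→Y; Moderate→X; High→Z.
Only (High, Z) has each player best-responding; Nash payoffs (5, 9).
Country B earns 7 sequentially versus 9 at the Nash outcome: worse off.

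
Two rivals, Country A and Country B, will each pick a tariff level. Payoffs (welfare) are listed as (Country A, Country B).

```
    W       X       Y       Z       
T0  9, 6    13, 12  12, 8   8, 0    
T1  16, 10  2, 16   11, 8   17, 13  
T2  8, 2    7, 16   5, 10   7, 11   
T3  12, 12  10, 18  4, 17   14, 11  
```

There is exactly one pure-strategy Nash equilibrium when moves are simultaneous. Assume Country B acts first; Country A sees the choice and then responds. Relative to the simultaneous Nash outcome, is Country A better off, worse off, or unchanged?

better off

Solve by backward induction (Country B leads).
- W: Country A compares 9, 16, 8, 12 and picks T1; Country B would get 10.
- X: Country A compares 13, 2, 7, 10 and picks T0; Country B would get 12.
- Y: Country A compares 12, 11, 5, 4 and picks T0; Country B would get 8.
- Z: Country A compares 8, 17, 7, 14 and picks T1; Country B would get 13.
Among 10, 12, 8, 13, the best is 13 at Z. Subgame-perfect outcome: (T1, Z) with payoffs (17, 13).
Under simultaneous play:
Country A's best replies: W→T1; X→T0; Y→T0; Z→T1.
Country B's best replies: T0→X; T1→X; T2→X; T3→X.
Only (T0, X) has each player best-responding; Nash payoffs (13, 12).
Country A earns 17 sequentially versus 13 at the Nash outcome: better off.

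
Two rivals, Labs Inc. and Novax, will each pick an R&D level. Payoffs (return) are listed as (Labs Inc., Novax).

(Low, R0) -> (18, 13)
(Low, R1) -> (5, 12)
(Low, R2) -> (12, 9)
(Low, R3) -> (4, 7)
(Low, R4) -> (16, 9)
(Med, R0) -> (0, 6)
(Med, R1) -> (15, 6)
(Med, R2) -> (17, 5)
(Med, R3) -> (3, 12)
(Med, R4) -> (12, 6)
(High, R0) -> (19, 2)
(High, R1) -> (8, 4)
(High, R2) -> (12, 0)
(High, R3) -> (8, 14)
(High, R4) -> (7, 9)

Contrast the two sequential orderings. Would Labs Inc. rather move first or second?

first

If Labs Inc. leads: Novax's best replies are Low→R0, Med→R3, High→R3; Labs Inc.'s induced payoffs 18, 3, 8; outcome (Low, R0), payoffs (18, 13).
If Novax leads: Labs Inc.'s best replies are R0→High, R1→Med, R2→Med, R3→High, R4→Low; Novax's induced payoffs 2, 6, 5, 14, 9; outcome (High, R3), payoffs (8, 14).
Labs Inc. gets 18 moving first and 8 moving second, so Labs Inc. prefers to move first.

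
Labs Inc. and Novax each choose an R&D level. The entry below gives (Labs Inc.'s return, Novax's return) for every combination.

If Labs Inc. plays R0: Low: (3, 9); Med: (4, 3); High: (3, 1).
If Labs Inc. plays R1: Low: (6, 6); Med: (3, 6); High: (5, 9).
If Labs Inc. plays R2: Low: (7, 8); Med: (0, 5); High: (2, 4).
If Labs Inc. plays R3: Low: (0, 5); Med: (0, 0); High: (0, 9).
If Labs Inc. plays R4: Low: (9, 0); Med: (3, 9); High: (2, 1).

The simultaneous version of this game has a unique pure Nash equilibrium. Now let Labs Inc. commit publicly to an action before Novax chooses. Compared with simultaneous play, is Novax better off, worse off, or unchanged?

worse off

Novax best-responds to each possible Labs Inc. move:
- R0 → Novax plays Low (best of 9, 3, 1); Labs Inc. gets 3.
- R1 → Novax plays High (best of 6, 6, 9); Labs Inc. gets 5.
- R2 → Novax plays Low (best of 8, 5, 4); Labs Inc. gets 7.
- R3 → Novax plays High (best of 5, 0, 9); Labs Inc. gets 0.
- R4 → Novax plays Med (best of 0, 9, 1); Labs Inc. gets 3.
Labs Inc.'s induced payoffs are 3, 5, 7, 0, 3, so Labs Inc. commits to R2. Subgame-perfect outcome: (R2, Low) with payoffs (7, 8).
For the simultaneous game, intersect best replies.
Labs Inc.'s best replies: Low→R4; Med→R0; High→R1.
Novax's best replies: R0→Low; R1→High; R2→Low; R3→High; R4→Med.
Only (R1, High) has each player best-responding; Nash payoffs (5, 9).
Novax earns 8 sequentially versus 9 at the Nash outcome: worse off.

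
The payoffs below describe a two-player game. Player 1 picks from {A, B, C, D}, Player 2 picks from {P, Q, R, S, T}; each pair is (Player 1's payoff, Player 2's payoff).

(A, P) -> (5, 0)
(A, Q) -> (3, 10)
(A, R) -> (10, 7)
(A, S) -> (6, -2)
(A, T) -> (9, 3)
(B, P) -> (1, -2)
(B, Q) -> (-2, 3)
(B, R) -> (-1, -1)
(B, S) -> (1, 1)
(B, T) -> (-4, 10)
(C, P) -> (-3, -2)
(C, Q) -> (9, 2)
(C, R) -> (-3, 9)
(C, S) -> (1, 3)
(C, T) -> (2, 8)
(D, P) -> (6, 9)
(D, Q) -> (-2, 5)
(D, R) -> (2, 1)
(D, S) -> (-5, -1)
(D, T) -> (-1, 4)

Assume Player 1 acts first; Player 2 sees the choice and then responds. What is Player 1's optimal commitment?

Work backward from Player 2's decision.
- A: Player 2 compares 0, 10, 7, -2, 3 and picks Q; Player 1 would get 3.
- B: Player 2 compares -2, 3, -1, 1, 10 and picks T; Player 1 would get -4.
- C: Player 2 compares -2, 2, 9, 3, 8 and picks R; Player 1 would get -3.
- D: Player 2 compares 9, 5, 1, -1, 4 and picks P; Player 1 would get 6.
Among 3, -4, -3, 6, the best is 6 at D. Subgame-perfect outcome: (D, P) with payoffs (6, 9).

D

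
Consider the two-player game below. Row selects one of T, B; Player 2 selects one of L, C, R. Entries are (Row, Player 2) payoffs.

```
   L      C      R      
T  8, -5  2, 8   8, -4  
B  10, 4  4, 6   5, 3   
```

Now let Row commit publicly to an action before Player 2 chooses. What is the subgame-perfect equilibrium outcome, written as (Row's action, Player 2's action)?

(B, C)

Backward induction with Row moving first.
- T → Player 2 plays C (best of -5, 8, -4); Row gets 2.
- B → Player 2 plays C (best of 4, 6, 3); Row gets 4.
Row's induced payoffs are 2, 4, so Row commits to B. Subgame-perfect outcome: (B, C) with payoffs (4, 6).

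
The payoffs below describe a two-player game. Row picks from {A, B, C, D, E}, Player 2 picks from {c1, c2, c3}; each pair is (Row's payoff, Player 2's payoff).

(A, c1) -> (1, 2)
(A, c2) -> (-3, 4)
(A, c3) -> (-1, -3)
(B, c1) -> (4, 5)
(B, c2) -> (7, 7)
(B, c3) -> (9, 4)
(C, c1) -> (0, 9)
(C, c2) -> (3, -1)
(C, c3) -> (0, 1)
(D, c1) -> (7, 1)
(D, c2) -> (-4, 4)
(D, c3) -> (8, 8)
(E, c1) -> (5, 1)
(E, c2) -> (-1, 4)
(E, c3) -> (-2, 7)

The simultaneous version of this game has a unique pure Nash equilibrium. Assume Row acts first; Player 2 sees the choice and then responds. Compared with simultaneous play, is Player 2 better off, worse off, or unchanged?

better off

Backward induction with Row moving first.
- A: BR = c2, leader payoff -3.
- B: BR = c2, leader payoff 7.
- C: BR = c1, leader payoff 0.
- D: BR = c3, leader payoff 8.
- E: BR = c3, leader payoff -2.
Row's induced payoffs are -3, 7, 0, 8, -2, so Row commits to D. Subgame-perfect outcome: (D, c3) with payoffs (8, 8).
Now find the simultaneous Nash equilibrium.
Row's best replies: c1→D; c2→B; c3→B.
Player 2's best replies: A→c2; B→c2; C→c1; D→c3; E→c3.
The unique mutual best reply is (B, c2), giving (7, 7).
Player 2 earns 8 sequentially versus 7 at the Nash outcome: better off.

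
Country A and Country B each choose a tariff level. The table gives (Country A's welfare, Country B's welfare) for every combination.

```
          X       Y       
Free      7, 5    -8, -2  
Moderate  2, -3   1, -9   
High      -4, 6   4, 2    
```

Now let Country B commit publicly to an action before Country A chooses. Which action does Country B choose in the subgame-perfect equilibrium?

Solve by backward induction (Country B leads).
- X → Country A plays Free (best of 7, 2, -4); Country B gets 5.
- Y → Country A plays High (best of -8, 1, 4); Country B gets 2.
Among 5, 2, the best is 5 at X. Subgame-perfect outcome: (Free, X) with payoffs (7, 5).

X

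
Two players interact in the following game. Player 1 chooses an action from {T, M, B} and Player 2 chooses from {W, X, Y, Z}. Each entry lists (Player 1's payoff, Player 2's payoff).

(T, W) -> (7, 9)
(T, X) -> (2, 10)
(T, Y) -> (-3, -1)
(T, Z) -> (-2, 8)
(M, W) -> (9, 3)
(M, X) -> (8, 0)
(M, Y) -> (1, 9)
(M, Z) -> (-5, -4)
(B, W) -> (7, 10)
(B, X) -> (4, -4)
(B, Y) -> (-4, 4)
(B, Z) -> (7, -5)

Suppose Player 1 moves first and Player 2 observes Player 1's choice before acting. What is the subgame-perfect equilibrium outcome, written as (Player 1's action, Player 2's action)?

(B, W)

Backward induction with Player 1 moving first.
- T: Player 2 compares 9, 10, -1, 8 and picks X; Player 1 would get 2.
- M: Player 2 compares 3, 0, 9, -4 and picks Y; Player 1 would get 1.
- B: Player 2 compares 10, -4, 4, -5 and picks W; Player 1 would get 7.
Player 1's induced payoffs are 2, 1, 7, so Player 1 commits to B. Subgame-perfect outcome: (B, W) with payoffs (7, 10).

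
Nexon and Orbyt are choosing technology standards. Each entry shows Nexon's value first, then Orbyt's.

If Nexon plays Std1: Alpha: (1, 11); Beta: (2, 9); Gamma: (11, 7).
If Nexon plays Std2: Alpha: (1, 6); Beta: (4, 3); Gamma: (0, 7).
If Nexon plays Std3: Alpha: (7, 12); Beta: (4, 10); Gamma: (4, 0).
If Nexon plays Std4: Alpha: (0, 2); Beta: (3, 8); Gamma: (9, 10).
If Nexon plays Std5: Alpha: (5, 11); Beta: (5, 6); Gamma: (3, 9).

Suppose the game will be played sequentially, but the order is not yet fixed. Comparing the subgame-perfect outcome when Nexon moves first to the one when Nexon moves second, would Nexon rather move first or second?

If Nexon leads: Orbyt's best replies are Std1→Alpha, Std2→Gamma, Std3→Alpha, Std4→Gamma, Std5→Alpha; Nexon's induced payoffs 1, 0, 7, 9, 5; outcome (Std4, Gamma), payoffs (9, 10).
If Orbyt leads: Nexon's best replies are Alpha→Std3, Beta→Std5, Gamma→Std1; Orbyt's induced payoffs 12, 6, 7; outcome (Std3, Alpha), payoffs (7, 12).
Nexon gets 9 moving first and 7 moving second, so Nexon prefers to move first.

first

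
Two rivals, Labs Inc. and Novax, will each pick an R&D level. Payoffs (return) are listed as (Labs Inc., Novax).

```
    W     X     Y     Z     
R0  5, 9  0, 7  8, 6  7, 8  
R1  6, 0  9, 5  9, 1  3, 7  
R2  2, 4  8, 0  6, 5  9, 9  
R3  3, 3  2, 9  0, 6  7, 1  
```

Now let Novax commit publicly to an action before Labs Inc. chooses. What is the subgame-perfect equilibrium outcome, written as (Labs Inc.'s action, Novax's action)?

(R2, Z)

Labs Inc. best-responds to each possible Novax move:
- W → Labs Inc. plays R1 (best of 5, 6, 2, 3); Novax gets 0.
- X → Labs Inc. plays R1 (best of 0, 9, 8, 2); Novax gets 5.
- Y → Labs Inc. plays R1 (best of 8, 9, 6, 0); Novax gets 1.
- Z → Labs Inc. plays R2 (best of 7, 3, 9, 7); Novax gets 9.
Among 0, 5, 1, 9, the best is 9 at Z. Subgame-perfect outcome: (R2, Z) with payoffs (9, 9).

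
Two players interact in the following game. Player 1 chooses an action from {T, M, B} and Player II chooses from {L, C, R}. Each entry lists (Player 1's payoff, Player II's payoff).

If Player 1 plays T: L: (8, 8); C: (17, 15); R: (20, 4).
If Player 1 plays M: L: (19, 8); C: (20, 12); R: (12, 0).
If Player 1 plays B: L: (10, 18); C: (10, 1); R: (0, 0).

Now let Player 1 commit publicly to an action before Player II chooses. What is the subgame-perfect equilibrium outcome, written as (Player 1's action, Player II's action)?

(M, C)

Backward induction with Player 1 moving first.
- T: Player II compares 8, 15, 4 and picks C; Player 1 would get 17.
- M: Player II compares 8, 12, 0 and picks C; Player 1 would get 20.
- B: Player II compares 18, 1, 0 and picks L; Player 1 would get 10.
Among 17, 20, 10, the best is 20 at M. Subgame-perfect outcome: (M, C) with payoffs (20, 12).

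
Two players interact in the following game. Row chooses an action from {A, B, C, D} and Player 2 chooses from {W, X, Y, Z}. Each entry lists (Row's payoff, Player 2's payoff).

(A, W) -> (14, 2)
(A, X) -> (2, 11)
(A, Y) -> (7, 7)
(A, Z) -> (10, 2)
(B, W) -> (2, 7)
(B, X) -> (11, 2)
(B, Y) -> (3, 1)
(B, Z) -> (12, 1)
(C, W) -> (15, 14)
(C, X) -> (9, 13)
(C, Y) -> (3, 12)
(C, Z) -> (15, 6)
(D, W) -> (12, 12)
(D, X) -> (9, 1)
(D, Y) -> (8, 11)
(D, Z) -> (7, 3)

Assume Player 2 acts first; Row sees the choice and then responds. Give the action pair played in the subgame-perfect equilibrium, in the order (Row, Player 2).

(C, W)

Solve by backward induction (Player 2 leads).
- W: Row compares 14, 2, 15, 12 and picks C; Player 2 would get 14.
- X: Row compares 2, 11, 9, 9 and picks B; Player 2 would get 2.
- Y: Row compares 7, 3, 3, 8 and picks D; Player 2 would get 11.
- Z: Row compares 10, 12, 15, 7 and picks C; Player 2 would get 6.
Among 14, 2, 11, 6, the best is 14 at W. Subgame-perfect outcome: (C, W) with payoffs (15, 14).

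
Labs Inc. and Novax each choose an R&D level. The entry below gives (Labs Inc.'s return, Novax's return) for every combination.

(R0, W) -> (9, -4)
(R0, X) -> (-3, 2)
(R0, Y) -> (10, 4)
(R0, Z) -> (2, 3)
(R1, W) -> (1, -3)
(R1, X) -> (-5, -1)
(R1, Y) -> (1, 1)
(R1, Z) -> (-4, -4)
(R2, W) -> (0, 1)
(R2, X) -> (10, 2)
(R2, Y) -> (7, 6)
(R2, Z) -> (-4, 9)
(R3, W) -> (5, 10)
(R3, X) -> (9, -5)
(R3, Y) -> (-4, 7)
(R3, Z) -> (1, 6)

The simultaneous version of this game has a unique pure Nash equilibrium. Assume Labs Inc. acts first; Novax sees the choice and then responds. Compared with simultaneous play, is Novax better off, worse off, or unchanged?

unchanged

Backward induction with Labs Inc. moving first.
- R0: BR = Y, leader payoff 10.
- R1: BR = Y, leader payoff 1.
- R2: BR = Z, leader payoff -4.
- R3: BR = W, leader payoff 5.
Labs Inc.'s induced payoffs are 10, 1, -4, 5, so Labs Inc. commits to R0. Subgame-perfect outcome: (R0, Y) with payoffs (10, 4).
For the simultaneous game, intersect best replies.
Labs Inc.'s best replies: W→R0; X→R2; Y→R0; Z→R0.
Novax's best replies: R0→Y; R1→Y; R2→Z; R3→W.
Only (R0, Y) has each player best-responding; Nash payoffs (10, 4).
Novax earns 4 sequentially versus 4 at the Nash outcome: unchanged.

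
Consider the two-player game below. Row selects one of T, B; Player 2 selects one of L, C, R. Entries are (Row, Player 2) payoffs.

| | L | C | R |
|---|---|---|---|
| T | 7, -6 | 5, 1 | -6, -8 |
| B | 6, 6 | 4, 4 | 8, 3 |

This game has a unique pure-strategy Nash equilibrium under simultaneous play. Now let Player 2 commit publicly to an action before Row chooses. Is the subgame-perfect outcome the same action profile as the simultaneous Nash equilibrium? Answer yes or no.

no

Row best-responds to each possible Player 2 move:
- L → Row plays T (best of 7, 6); Player 2 gets -6.
- C → Row plays T (best of 5, 4); Player 2 gets 1.
- R → Row plays B (best of -6, 8); Player 2 gets 3.
Maximizing over -6, 1, 3, Player 2 chooses R. Subgame-perfect outcome: (B, R) with payoffs (8, 3).
Now find the simultaneous Nash equilibrium.
Row's best replies: L→T; C→T; R→B.
Player 2's best replies: T→C; B→L.
The unique mutual best reply is (T, C), giving (5, 1).
Sequential outcome (B, R) differs from the Nash profile (T, C).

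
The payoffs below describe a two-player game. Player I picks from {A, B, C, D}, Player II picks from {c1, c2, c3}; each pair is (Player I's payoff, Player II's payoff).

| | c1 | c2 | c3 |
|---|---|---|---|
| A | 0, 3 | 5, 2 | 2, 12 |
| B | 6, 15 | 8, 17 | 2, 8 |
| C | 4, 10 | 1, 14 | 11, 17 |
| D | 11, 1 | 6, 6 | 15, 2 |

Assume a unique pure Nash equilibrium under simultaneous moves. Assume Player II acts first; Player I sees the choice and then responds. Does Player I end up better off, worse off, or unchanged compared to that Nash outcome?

Solve by backward induction (Player II leads).
- c1 → Player I plays D (best of 0, 6, 4, 11); Player II gets 1.
- c2 → Player I plays B (best of 5, 8, 1, 6); Player II gets 17.
- c3 → Player I plays D (best of 2, 2, 11, 15); Player II gets 2.
Maximizing over 1, 17, 2, Player II chooses c2. Subgame-perfect outcome: (B, c2) with payoffs (8, 17).
Under simultaneous play:
Player I's best replies: c1→D; c2→B; c3→D.
Player II's best replies: A→c3; B→c2; C→c3; D→c2.
The unique mutual best reply is (B, c2), giving (8, 17).
Player I earns 8 sequentially versus 8 at the Nash outcome: unchanged.

unchanged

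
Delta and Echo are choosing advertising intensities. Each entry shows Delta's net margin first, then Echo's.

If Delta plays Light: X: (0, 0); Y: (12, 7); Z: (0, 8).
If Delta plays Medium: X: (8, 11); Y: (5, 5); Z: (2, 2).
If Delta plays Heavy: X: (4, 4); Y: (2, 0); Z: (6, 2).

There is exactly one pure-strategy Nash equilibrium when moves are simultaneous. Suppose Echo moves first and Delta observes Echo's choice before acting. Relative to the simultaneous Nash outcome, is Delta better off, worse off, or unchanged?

unchanged

Solve by backward induction (Echo leads).
- X → Delta plays Medium (best of 0, 8, 4); Echo gets 11.
- Y → Delta plays Light (best of 12, 5, 2); Echo gets 7.
- Z → Delta plays Heavy (best of 0, 2, 6); Echo gets 2.
Maximizing over 11, 7, 2, Echo chooses X. Subgame-perfect outcome: (Medium, X) with payoffs (8, 11).
For the simultaneous game, intersect best replies.
Delta's best replies: X→Medium; Y→Light; Z→Heavy.
Echo's best replies: Light→Z; Medium→X; Heavy→X.
Only (Medium, X) has each player best-responding; Nash payoffs (8, 11).
Delta earns 8 sequentially versus 8 at the Nash outcome: unchanged.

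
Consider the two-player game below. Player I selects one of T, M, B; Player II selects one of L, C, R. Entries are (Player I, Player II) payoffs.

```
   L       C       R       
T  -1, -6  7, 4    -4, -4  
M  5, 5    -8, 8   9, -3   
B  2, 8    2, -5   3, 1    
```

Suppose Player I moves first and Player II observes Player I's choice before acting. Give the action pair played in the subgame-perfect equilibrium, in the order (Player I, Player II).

Solve by backward induction (Player I leads).
- T → Player II plays C (best of -6, 4, -4); Player I gets 7.
- M → Player II plays C (best of 5, 8, -3); Player I gets -8.
- B → Player II plays L (best of 8, -5, 1); Player I gets 2.
Player I's induced payoffs are 7, -8, 2, so Player I commits to T. Subgame-perfect outcome: (T, C) with payoffs (7, 4).

(T, C)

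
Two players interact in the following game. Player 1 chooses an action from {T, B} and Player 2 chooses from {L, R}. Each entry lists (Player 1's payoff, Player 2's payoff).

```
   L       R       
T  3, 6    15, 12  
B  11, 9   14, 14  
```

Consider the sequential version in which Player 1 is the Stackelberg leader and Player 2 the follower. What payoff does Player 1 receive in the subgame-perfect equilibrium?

15

Backward induction with Player 1 moving first.
- T → Player 2 plays R (best of 6, 12); Player 1 gets 15.
- B → Player 2 plays R (best of 9, 14); Player 1 gets 14.
Maximizing over 15, 14, Player 1 chooses T. Subgame-perfect outcome: (T, R) with payoffs (15, 12).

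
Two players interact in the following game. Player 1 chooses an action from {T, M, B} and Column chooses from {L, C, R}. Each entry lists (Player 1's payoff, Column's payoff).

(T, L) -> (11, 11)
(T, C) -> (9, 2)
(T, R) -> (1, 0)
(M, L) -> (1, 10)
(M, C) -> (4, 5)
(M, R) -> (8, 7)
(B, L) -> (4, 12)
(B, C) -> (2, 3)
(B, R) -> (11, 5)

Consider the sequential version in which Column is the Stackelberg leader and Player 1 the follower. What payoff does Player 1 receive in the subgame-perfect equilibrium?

11

Backward induction with Column moving first.
- L → Player 1 plays T (best of 11, 1, 4); Column gets 11.
- C → Player 1 plays T (best of 9, 4, 2); Column gets 2.
- R → Player 1 plays B (best of 1, 8, 11); Column gets 5.
Among 11, 2, 5, the best is 11 at L. Subgame-perfect outcome: (T, L) with payoffs (11, 11).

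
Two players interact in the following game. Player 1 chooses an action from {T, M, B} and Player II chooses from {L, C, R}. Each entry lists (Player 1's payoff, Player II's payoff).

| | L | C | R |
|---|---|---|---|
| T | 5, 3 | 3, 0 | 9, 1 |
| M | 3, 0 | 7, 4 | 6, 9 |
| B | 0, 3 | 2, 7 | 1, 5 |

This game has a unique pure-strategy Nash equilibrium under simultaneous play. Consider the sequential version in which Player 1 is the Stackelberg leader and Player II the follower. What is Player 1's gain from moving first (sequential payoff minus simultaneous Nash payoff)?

Backward induction with Player 1 moving first.
- T → Player II plays L (best of 3, 0, 1); Player 1 gets 5.
- M → Player II plays R (best of 0, 4, 9); Player 1 gets 6.
- B → Player II plays C (best of 3, 7, 5); Player 1 gets 2.
Maximizing over 5, 6, 2, Player 1 chooses M. Subgame-perfect outcome: (M, R) with payoffs (6, 9).
Now find the simultaneous Nash equilibrium.
Player 1's best replies: L→T; C→M; R→T.
Player II's best replies: T→L; M→R; B→C.
The unique mutual best reply is (T, L), giving (5, 3).
Player 1's commitment gain: 6 − 5 = 1.

1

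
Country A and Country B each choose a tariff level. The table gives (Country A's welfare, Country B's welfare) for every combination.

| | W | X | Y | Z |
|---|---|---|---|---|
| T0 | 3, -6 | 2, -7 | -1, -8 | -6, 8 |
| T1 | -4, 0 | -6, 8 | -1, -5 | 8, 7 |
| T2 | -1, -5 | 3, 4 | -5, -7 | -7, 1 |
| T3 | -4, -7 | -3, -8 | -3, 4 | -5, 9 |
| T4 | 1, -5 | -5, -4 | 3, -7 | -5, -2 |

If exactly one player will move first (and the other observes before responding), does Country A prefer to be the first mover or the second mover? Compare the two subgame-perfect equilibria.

second

If Country A leads: Country B's best replies are T0→Z, T1→X, T2→X, T3→Z, T4→Z; Country A's induced payoffs -6, -6, 3, -5, -5; outcome (T2, X), payoffs (3, 4).
If Country B leads: Country A's best replies are W→T0, X→T2, Y→T4, Z→T1; Country B's induced payoffs -6, 4, -7, 7; outcome (T1, Z), payoffs (8, 7).
Country A gets 3 moving first and 8 moving second, so Country A prefers to move second.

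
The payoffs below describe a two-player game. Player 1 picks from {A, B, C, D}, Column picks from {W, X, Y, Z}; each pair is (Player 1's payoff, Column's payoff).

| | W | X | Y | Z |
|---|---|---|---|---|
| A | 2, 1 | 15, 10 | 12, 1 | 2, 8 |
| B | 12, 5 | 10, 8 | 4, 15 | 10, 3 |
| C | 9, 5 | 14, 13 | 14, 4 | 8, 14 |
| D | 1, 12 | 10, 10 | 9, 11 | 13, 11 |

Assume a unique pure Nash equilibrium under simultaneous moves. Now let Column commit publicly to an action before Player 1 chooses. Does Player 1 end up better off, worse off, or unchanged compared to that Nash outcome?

worse off

Player 1 best-responds to each possible Column move:
- W: Player 1 compares 2, 12, 9, 1 and picks B; Column would get 5.
- X: Player 1 compares 15, 10, 14, 10 and picks A; Column would get 10.
- Y: Player 1 compares 12, 4, 14, 9 and picks C; Column would get 4.
- Z: Player 1 compares 2, 10, 8, 13 and picks D; Column would get 11.
Column's induced payoffs are 5, 10, 4, 11, so Column commits to Z. Subgame-perfect outcome: (D, Z) with payoffs (13, 11).
Now find the simultaneous Nash equilibrium.
Player 1's best replies: W→B; X→A; Y→C; Z→D.
Column's best replies: A→X; B→Y; C→Z; D→W.
The unique mutual best reply is (A, X), giving (15, 10).
Player 1 earns 13 sequentially versus 15 at the Nash outcome: worse off.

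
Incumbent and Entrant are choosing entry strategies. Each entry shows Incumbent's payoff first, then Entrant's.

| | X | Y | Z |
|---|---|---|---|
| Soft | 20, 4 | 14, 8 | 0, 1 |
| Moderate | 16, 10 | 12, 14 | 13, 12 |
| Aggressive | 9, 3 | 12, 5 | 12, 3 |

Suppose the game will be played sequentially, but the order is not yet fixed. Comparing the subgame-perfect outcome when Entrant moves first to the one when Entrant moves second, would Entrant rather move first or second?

If Incumbent leads: Entrant's best replies are Soft→Y, Moderate→Y, Aggressive→Y; Incumbent's induced payoffs 14, 12, 12; outcome (Soft, Y), payoffs (14, 8).
If Entrant leads: Incumbent's best replies are X→Soft, Y→Soft, Z→Moderate; Entrant's induced payoffs 4, 8, 12; outcome (Moderate, Z), payoffs (13, 12).
Entrant gets 12 moving first and 8 moving second, so Entrant prefers to move first.

first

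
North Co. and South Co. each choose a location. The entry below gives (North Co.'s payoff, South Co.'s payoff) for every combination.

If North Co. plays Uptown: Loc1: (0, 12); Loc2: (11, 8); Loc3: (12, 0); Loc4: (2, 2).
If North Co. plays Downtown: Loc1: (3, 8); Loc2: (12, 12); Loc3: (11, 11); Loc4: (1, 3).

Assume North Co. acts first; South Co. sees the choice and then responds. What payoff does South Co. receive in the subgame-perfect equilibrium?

Work backward from South Co.'s decision.
- Uptown → South Co. plays Loc1 (best of 12, 8, 0, 2); North Co. gets 0.
- Downtown → South Co. plays Loc2 (best of 8, 12, 11, 3); North Co. gets 12.
North Co.'s induced payoffs are 0, 12, so North Co. commits to Downtown. Subgame-perfect outcome: (Downtown, Loc2) with payoffs (12, 12).

12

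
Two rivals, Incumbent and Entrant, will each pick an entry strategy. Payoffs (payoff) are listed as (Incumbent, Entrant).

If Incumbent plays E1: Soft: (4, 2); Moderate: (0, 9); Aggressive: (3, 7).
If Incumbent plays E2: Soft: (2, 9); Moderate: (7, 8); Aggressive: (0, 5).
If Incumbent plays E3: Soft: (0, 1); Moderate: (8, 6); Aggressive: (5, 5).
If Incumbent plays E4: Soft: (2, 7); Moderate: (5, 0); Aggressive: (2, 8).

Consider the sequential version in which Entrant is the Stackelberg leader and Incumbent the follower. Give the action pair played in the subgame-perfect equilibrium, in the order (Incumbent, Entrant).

(E3, Moderate)

Incumbent best-responds to each possible Entrant move:
- Soft: Incumbent compares 4, 2, 0, 2 and picks E1; Entrant would get 2.
- Moderate: Incumbent compares 0, 7, 8, 5 and picks E3; Entrant would get 6.
- Aggressive: Incumbent compares 3, 0, 5, 2 and picks E3; Entrant would get 5.
Maximizing over 2, 6, 5, Entrant chooses Moderate. Subgame-perfect outcome: (E3, Moderate) with payoffs (8, 6).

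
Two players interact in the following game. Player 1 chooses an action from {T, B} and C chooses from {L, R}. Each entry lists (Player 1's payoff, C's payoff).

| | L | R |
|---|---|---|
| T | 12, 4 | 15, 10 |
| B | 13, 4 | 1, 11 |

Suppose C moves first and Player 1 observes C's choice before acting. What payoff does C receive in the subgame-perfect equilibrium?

Backward induction with C moving first.
- L: Player 1 compares 12, 13 and picks B; C would get 4.
- R: Player 1 compares 15, 1 and picks T; C would get 10.
Maximizing over 4, 10, C chooses R. Subgame-perfect outcome: (T, R) with payoffs (15, 10).

10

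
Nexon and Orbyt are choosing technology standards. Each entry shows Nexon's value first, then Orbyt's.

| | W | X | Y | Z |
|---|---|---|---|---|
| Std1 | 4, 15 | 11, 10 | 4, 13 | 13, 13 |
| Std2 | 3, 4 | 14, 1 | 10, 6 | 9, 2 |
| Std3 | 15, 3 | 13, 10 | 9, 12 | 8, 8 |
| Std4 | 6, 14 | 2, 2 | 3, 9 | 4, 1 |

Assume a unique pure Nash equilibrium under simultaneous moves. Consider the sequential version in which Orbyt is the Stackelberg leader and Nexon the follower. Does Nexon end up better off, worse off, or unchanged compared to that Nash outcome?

better off

Backward induction with Orbyt moving first.
- W: Nexon compares 4, 3, 15, 6 and picks Std3; Orbyt would get 3.
- X: Nexon compares 11, 14, 13, 2 and picks Std2; Orbyt would get 1.
- Y: Nexon compares 4, 10, 9, 3 and picks Std2; Orbyt would get 6.
- Z: Nexon compares 13, 9, 8, 4 and picks Std1; Orbyt would get 13.
Among 3, 1, 6, 13, the best is 13 at Z. Subgame-perfect outcome: (Std1, Z) with payoffs (13, 13).
For the simultaneous game, intersect best replies.
Nexon's best replies: W→Std3; X→Std2; Y→Std2; Z→Std1.
Orbyt's best replies: Std1→W; Std2→Y; Std3→Y; Std4→W.
The unique mutual best reply is (Std2, Y), giving (10, 6).
Nexon earns 13 sequentially versus 10 at the Nash outcome: better off.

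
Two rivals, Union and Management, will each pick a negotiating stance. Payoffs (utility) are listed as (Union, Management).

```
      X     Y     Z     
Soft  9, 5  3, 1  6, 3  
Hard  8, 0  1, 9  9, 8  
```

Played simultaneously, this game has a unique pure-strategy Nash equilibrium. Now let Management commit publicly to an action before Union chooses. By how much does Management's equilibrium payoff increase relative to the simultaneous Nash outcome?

3

Union best-responds to each possible Management move:
- X → Union plays Soft (best of 9, 8); Management gets 5.
- Y → Union plays Soft (best of 3, 1); Management gets 1.
- Z → Union plays Hard (best of 6, 9); Management gets 8.
Management's induced payoffs are 5, 1, 8, so Management commits to Z. Subgame-perfect outcome: (Hard, Z) with payoffs (9, 8).
For the simultaneous game, intersect best replies.
Union's best replies: X→Soft; Y→Soft; Z→Hard.
Management's best replies: Soft→X; Hard→Y.
The unique mutual best reply is (Soft, X), giving (9, 5).
Management's commitment gain: 8 − 5 = 3.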